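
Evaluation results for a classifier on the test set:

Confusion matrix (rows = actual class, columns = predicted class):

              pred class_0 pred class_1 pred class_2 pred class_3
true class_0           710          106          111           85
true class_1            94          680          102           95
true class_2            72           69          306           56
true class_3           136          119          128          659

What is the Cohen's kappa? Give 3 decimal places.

0.551

Observed agreement pₒ = trace/N = 2355/3528 = 0.6675
Expected agreement pₑ = Σ (rowᵢ·colᵢ)/N² = (1012·1012 + 971·974 + 503·647 + 1042·895)/3528² = 0.2593
κ = (pₒ − pₑ)/(1 − pₑ) = (0.6675 − 0.2593)/(1 − 0.2593) = 0.551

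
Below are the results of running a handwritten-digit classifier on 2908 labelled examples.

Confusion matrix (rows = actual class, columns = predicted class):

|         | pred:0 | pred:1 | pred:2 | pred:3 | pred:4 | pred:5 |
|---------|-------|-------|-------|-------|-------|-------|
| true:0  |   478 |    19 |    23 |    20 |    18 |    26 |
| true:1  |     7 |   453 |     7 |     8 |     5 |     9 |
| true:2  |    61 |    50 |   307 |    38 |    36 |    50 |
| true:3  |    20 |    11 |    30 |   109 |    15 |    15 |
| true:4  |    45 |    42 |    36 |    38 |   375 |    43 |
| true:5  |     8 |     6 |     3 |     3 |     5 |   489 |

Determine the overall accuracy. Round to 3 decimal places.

Accuracy = trace / total = (478+453+307+109+375+489=2211) / 2908 = 2211/2908 = 0.760

0.760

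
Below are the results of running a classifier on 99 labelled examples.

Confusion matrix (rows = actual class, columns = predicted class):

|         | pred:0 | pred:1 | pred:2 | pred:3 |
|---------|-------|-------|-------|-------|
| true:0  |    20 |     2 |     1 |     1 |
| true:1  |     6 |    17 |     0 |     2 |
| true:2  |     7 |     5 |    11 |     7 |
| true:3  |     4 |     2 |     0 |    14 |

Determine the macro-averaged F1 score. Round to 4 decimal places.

Per-class F1 score (2·TP/(2·TP+FP+FN)):
  0: TP=20, FP=6+7+4=17, FN=2+1+1=4 → 40/61 = 0.65574
  1: TP=17, FP=2+5+2=9, FN=6+0+2=8 → 34/51 = 0.66667
  2: TP=11, FP=1+0+0=1, FN=7+5+7=19 → 22/42 = 0.52381
  3: TP=14, FP=1+2+7=10, FN=4+2+0=6 → 28/44 = 0.63636
Macro-F1 score = mean = (0.65574 + 0.66667 + 0.52381 + 0.63636) / 4 = 0.6206

0.6206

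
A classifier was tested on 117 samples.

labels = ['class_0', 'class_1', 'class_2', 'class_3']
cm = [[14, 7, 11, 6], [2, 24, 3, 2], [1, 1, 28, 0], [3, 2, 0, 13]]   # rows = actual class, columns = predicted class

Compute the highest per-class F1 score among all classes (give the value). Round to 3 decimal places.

0.778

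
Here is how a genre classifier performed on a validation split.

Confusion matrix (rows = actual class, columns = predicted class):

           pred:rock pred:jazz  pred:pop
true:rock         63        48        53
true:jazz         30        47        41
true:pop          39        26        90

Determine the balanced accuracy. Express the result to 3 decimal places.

Balanced accuracy = mean of per-class recall.
  rock: recall = 63/164 = 0.3841
  jazz: recall = 47/118 = 0.3983
  pop: recall = 90/155 = 0.5806
Mean = (0.3841 + 0.3983 + 0.5806) / 3 = 0.454

0.454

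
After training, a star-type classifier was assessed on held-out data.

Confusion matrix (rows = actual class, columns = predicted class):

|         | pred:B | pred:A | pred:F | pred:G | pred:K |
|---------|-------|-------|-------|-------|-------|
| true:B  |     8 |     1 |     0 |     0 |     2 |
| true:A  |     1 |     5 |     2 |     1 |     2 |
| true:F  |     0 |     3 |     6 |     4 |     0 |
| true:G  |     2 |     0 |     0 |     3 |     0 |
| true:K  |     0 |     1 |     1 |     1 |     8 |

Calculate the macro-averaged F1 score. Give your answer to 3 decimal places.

Per-class F1 score (2·TP/(2·TP+FP+FN)):
  B: TP=8, FP=1+0+2+0=3, FN=1+0+0+2=3 → 16/22 = 0.7273
  A: TP=5, FP=1+3+0+1=5, FN=1+2+1+2=6 → 10/21 = 0.4762
  F: TP=6, FP=0+2+0+1=3, FN=0+3+4+0=7 → 12/22 = 0.5455
  G: TP=3, FP=0+1+4+1=6, FN=2+0+0+0=2 → 6/14 = 0.4286
  K: TP=8, FP=2+2+0+0=4, FN=0+1+1+1=3 → 16/23 = 0.6957
Macro-F1 score = mean = (0.7273 + 0.4762 + 0.5455 + 0.4286 + 0.6957) / 5 = 0.575

0.575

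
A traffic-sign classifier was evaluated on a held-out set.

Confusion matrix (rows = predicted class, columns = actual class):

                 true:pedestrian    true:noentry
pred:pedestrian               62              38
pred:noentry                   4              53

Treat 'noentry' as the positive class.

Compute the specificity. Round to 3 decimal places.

0.939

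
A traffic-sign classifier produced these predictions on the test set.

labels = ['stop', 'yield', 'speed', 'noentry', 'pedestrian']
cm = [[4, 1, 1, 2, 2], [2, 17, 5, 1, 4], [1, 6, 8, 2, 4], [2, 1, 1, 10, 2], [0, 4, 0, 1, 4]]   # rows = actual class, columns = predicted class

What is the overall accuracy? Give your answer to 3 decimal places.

Accuracy = trace / total = (4+17+8+10+4=43) / 85 = 43/85 = 0.506

0.506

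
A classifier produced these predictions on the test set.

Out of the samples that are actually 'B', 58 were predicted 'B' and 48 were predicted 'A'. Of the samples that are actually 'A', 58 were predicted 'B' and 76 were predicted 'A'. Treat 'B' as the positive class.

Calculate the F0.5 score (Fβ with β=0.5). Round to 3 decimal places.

0.509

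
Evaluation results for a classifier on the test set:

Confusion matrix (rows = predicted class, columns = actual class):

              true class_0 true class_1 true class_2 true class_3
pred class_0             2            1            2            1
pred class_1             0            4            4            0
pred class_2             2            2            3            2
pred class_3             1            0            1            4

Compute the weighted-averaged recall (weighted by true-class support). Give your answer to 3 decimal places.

0.448

Per-class recall (TP/(TP+FN)):
  class_0: TP=2, FN=0+2+1=3 → 2/5 = 0.4000
  class_1: TP=4, FN=1+2+0=3 → 4/7 = 0.5714
  class_2: TP=3, FN=2+4+1=7 → 3/10 = 0.3000
  class_3: TP=4, FN=1+0+2=3 → 4/7 = 0.5714
Weighted-recall = Σ (supportᵢ/N)·recallᵢ with N=29: (5/29)·0.4000 + (7/29)·0.5714 + (10/29)·0.3000 + (7/29)·0.5714 = 0.448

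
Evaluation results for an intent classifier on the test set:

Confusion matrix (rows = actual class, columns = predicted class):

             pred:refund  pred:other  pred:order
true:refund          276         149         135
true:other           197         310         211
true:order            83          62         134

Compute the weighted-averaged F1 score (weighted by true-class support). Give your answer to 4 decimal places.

Per-class F1 score (2·TP/(2·TP+FP+FN)):
  refund: TP=276, FP=197+83=280, FN=149+135=284 → 552/1116 = 0.49462
  other: TP=310, FP=149+62=211, FN=197+211=408 → 620/1239 = 0.50040
  order: TP=134, FP=135+211=346, FN=83+62=145 → 268/759 = 0.35310
Weighted-F1 score = Σ (supportᵢ/N)·F1 scoreᵢ with N=1557: (560/1557)·0.49462 + (718/1557)·0.50040 + (279/1557)·0.35310 = 0.4719

0.4719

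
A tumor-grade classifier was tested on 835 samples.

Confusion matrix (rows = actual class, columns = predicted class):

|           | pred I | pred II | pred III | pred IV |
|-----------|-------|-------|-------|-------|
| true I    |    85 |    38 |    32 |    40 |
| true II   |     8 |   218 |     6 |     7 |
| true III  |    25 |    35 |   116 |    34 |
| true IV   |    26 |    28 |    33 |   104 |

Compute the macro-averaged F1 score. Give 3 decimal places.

Per-class F1 score (2·TP/(2·TP+FP+FN)):
  I: TP=85, FP=8+25+26=59, FN=38+32+40=110 → 170/339 = 0.5015
  II: TP=218, FP=38+35+28=101, FN=8+6+7=21 → 436/558 = 0.7814
  III: TP=116, FP=32+6+33=71, FN=25+35+34=94 → 232/397 = 0.5844
  IV: TP=104, FP=40+7+34=81, FN=26+28+33=87 → 208/376 = 0.5532
Macro-F1 score = mean = (0.5015 + 0.7814 + 0.5844 + 0.5532) / 4 = 0.605

0.605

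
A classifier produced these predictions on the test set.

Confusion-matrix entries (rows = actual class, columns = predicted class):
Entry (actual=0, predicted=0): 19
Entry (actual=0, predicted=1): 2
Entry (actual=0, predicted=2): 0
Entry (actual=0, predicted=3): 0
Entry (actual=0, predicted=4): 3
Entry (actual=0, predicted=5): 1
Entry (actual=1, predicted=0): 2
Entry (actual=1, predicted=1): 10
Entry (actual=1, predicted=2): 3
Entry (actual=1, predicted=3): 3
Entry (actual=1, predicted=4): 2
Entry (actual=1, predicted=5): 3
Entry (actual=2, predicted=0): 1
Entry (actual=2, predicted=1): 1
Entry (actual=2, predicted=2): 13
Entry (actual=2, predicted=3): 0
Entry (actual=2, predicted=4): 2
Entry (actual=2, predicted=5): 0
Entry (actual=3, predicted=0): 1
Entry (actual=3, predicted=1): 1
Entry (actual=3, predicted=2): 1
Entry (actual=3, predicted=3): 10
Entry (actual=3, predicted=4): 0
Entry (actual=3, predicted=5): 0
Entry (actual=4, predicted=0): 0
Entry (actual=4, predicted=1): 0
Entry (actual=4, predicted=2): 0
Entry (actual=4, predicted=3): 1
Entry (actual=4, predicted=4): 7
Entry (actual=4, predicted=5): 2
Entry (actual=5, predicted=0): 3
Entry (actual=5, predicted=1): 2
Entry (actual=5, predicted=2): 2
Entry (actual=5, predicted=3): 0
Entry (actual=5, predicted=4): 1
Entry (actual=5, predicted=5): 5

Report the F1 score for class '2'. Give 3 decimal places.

One-vs-rest for '2': TP = diagonal; FP = other classes predicted '2'; FN = '2' predicted as other.
F1 score = 2·TP/(2·TP+FP+FN).
2: TP=13, FP=0+3+1+0+2=6, FN=1+1+0+2+0=4 → 26/36 = 0.7222

0.722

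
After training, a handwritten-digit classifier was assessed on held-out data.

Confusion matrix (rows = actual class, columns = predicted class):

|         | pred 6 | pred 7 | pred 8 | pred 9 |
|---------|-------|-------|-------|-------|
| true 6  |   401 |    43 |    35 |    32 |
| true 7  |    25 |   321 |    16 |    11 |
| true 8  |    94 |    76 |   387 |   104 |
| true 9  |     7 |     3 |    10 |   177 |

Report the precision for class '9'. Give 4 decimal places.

0.5463

Treat '9' as positive and all other classes as negative.
precision = TP/(TP+FP).
9: TP=177, FP=32+11+104=147 → 177/324 = 0.54630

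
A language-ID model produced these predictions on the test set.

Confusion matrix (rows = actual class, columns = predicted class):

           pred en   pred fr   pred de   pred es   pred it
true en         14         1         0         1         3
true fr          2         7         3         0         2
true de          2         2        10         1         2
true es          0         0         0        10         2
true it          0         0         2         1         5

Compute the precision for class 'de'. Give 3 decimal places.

0.667

precision = TP/(TP+FP).
de: TP=10, FP=0+3+0+2=5 → 10/15 = 0.6667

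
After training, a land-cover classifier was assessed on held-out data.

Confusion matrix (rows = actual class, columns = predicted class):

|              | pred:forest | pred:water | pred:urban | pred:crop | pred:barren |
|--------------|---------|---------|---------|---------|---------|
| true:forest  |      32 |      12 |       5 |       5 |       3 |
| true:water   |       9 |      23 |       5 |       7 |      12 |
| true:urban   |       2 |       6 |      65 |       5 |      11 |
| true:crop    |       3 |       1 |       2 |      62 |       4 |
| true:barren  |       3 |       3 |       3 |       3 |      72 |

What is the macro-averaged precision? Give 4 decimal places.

Per-class precision (TP/(TP+FP)):
  forest: TP=32, FP=9+2+3+3=17 → 32/49 = 0.65306
  water: TP=23, FP=12+6+1+3=22 → 23/45 = 0.51111
  urban: TP=65, FP=5+5+2+3=15 → 65/80 = 0.81250
  crop: TP=62, FP=5+7+5+3=20 → 62/82 = 0.75610
  barren: TP=72, FP=3+12+11+4=30 → 72/102 = 0.70588
Macro-precision = mean = (0.65306 + 0.51111 + 0.81250 + 0.75610 + 0.70588) / 5 = 0.6877

0.6877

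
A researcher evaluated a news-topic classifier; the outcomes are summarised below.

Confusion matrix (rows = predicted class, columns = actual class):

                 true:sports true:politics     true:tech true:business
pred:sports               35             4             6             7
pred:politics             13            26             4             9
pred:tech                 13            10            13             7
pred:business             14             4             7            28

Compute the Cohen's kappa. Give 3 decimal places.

0.343

Observed agreement pₒ = trace/N = 102/200 = 0.5100
Expected agreement pₑ = Σ (rowᵢ·colᵢ)/N² = (75·52 + 44·52 + 30·43 + 51·53)/200² = 0.2545
κ = (pₒ − pₑ)/(1 − pₑ) = (0.5100 − 0.2545)/(1 − 0.2545) = 0.343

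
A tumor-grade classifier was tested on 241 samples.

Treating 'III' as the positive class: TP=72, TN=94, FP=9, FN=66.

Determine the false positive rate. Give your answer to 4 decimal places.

0.0874

FPR = FP/(FP+TN) = 9/(9+94) = 0.0874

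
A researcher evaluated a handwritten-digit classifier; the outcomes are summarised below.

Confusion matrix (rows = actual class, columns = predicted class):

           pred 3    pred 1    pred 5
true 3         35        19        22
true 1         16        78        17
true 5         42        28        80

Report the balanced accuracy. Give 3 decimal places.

0.566

Balanced accuracy = mean of per-class recall.
  3: recall = 35/76 = 0.4605
  1: recall = 78/111 = 0.7027
  5: recall = 80/150 = 0.5333
Mean = (0.4605 + 0.7027 + 0.5333) / 3 = 0.566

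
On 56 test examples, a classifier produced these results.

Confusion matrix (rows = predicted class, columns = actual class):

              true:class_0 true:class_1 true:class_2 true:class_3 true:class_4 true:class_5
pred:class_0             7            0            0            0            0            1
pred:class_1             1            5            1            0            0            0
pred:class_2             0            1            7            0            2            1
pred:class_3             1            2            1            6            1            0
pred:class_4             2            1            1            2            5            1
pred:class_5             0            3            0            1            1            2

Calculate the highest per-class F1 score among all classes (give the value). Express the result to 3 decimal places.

Per-class F1 score (2·TP/(2·TP+FP+FN)):
  class_0: TP=7, FP=0+0+0+0+1=1, FN=1+0+1+2+0=4 → 14/19 = 0.7368
  class_1: TP=5, FP=1+1+0+0+0=2, FN=0+1+2+1+3=7 → 10/19 = 0.5263
  class_2: TP=7, FP=0+1+0+2+1=4, FN=0+1+1+1+0=3 → 14/21 = 0.6667
  class_3: TP=6, FP=1+2+1+1+0=5, FN=0+0+0+2+1=3 → 12/20 = 0.6000
  class_4: TP=5, FP=2+1+1+2+1=7, FN=0+0+2+1+1=4 → 10/21 = 0.4762
  class_5: TP=2, FP=0+3+0+1+1=5, FN=1+0+1+0+1=3 → 4/12 = 0.3333
Highest is class 'class_0' with F1 score = 0.737.

0.737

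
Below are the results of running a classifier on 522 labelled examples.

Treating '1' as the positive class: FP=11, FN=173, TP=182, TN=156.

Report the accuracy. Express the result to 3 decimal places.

0.648

Accuracy = (TP+TN)/N = (182+156)/522 = 0.648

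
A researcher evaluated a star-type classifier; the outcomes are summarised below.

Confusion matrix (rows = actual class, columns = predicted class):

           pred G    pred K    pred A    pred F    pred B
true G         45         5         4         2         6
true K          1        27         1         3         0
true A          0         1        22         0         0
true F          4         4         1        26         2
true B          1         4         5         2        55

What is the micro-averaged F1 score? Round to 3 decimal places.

0.792

Micro-averaging pools counts across classes: ΣTP=175, ΣFP=46, ΣFN=46.
Micro-F1 score = 2·TP/(2·TP+FP+FN) on pooled counts = 0.792 (equals overall accuracy in single-label multiclass).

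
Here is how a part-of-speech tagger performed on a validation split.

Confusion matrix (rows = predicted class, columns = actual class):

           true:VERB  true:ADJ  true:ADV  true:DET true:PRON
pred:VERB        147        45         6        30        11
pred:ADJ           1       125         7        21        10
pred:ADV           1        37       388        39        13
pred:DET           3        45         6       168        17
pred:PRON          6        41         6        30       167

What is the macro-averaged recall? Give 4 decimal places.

Per-class recall (TP/(TP+FN)):
  VERB: TP=147, FN=1+1+3+6=11 → 147/158 = 0.93038
  ADJ: TP=125, FN=45+37+45+41=168 → 125/293 = 0.42662
  ADV: TP=388, FN=6+7+6+6=25 → 388/413 = 0.93947
  DET: TP=168, FN=30+21+39+30=120 → 168/288 = 0.58333
  PRON: TP=167, FN=11+10+13+17=51 → 167/218 = 0.76606
Macro-recall = mean = (0.93038 + 0.42662 + 0.93947 + 0.58333 + 0.76606) / 5 = 0.7292

0.7292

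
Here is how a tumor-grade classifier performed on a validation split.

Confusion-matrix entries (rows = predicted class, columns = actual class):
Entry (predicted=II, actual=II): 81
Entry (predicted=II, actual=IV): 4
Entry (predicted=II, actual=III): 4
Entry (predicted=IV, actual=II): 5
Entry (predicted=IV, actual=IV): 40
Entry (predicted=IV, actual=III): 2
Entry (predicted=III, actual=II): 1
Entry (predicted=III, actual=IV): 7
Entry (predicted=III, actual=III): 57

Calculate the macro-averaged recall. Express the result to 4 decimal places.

Per-class recall (TP/(TP+FN)):
  II: TP=81, FN=5+1=6 → 81/87 = 0.93103
  IV: TP=40, FN=4+7=11 → 40/51 = 0.78431
  III: TP=57, FN=4+2=6 → 57/63 = 0.90476
Macro-recall = mean = (0.93103 + 0.78431 + 0.90476) / 3 = 0.8734

0.8734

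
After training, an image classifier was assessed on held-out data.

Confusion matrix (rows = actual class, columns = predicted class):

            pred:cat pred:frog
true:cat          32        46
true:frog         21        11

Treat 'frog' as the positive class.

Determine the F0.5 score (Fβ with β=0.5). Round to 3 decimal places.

0.212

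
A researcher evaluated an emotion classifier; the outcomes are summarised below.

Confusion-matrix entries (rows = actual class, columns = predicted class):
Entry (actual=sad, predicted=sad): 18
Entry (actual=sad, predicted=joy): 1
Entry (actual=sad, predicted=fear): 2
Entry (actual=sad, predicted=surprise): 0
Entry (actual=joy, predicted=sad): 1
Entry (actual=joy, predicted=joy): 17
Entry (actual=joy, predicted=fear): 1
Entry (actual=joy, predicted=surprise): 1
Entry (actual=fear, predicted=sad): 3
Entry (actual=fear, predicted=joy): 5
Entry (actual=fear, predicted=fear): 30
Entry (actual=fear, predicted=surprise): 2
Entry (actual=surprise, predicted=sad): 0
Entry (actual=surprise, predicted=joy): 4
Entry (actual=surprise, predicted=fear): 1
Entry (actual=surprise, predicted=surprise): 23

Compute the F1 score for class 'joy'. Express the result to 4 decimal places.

Take TP from the diagonal, FP from the rest of the 'joy' prediction marginal, FN from the rest of the 'joy' actual marginal.
F1 score = 2·TP/(2·TP+FP+FN).
joy: TP=17, FP=1+5+4=10, FN=1+1+1=3 → 34/47 = 0.72340

0.7234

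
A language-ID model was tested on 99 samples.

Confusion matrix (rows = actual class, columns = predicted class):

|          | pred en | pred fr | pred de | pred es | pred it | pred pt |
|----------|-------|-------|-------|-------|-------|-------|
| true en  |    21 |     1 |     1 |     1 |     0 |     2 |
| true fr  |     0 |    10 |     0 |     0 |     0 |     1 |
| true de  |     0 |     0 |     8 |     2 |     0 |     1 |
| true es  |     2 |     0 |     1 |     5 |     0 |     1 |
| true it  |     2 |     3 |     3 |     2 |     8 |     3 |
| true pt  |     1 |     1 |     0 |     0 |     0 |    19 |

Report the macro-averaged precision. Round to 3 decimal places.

0.716

Per-class precision (TP/(TP+FP)):
  en: TP=21, FP=0+0+2+2+1=5 → 21/26 = 0.8077
  fr: TP=10, FP=1+0+0+3+1=5 → 10/15 = 0.6667
  de: TP=8, FP=1+0+1+3+0=5 → 8/13 = 0.6154
  es: TP=5, FP=1+0+2+2+0=5 → 5/10 = 0.5000
  it: TP=8, FP=0+0+0+0+0=0 → 8/8 = 1.0000
  pt: TP=19, FP=2+1+1+1+3=8 → 19/27 = 0.7037
Macro-precision = mean = (0.8077 + 0.6667 + 0.6154 + 0.5000 + 1.0000 + 0.7037) / 6 = 0.716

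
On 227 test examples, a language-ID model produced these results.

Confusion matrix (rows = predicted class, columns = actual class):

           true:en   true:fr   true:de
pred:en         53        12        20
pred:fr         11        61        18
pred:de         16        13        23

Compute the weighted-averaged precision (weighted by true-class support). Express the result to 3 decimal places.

0.595

Per-class precision (TP/(TP+FP)):
  en: TP=53, FP=12+20=32 → 53/85 = 0.6235
  fr: TP=61, FP=11+18=29 → 61/90 = 0.6778
  de: TP=23, FP=16+13=29 → 23/52 = 0.4423
Weighted-precision = Σ (supportᵢ/N)·precisionᵢ with N=227: (80/227)·0.6235 + (86/227)·0.6778 + (61/227)·0.4423 = 0.595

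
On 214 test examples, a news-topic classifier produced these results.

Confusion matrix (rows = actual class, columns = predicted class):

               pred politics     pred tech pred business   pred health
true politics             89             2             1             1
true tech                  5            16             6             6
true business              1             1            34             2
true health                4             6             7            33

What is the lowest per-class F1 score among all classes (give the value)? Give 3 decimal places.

Per-class F1 score (2·TP/(2·TP+FP+FN)):
  politics: TP=89, FP=5+1+4=10, FN=2+1+1=4 → 178/192 = 0.9271
  tech: TP=16, FP=2+1+6=9, FN=5+6+6=17 → 32/58 = 0.5517
  business: TP=34, FP=1+6+7=14, FN=1+1+2=4 → 68/86 = 0.7907
  health: TP=33, FP=1+6+2=9, FN=4+6+7=17 → 66/92 = 0.7174
Lowest is class 'tech' with F1 score = 0.552.

0.552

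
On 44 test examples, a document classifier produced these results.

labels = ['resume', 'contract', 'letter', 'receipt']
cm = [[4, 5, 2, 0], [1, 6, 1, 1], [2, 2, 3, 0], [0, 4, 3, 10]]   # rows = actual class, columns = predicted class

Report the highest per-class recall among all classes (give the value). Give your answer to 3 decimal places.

Per-class recall (TP/(TP+FN)):
  resume: TP=4, FN=5+2+0=7 → 4/11 = 0.3636
  contract: TP=6, FN=1+1+1=3 → 6/9 = 0.6667
  letter: TP=3, FN=2+2+0=4 → 3/7 = 0.4286
  receipt: TP=10, FN=0+4+3=7 → 10/17 = 0.5882
Highest is class 'contract' with recall = 0.667.

0.667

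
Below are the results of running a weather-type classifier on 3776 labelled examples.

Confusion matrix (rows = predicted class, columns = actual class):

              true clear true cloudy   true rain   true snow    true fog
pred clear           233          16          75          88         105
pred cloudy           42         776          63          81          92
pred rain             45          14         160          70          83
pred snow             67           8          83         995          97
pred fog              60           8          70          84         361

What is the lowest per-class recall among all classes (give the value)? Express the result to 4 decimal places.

0.3548

Per-class recall (TP/(TP+FN)):
  clear: TP=233, FN=42+45+67+60=214 → 233/447 = 0.52125
  cloudy: TP=776, FN=16+14+8+8=46 → 776/822 = 0.94404
  rain: TP=160, FN=75+63+83+70=291 → 160/451 = 0.35477
  snow: TP=995, FN=88+81+70+84=323 → 995/1318 = 0.75493
  fog: TP=361, FN=105+92+83+97=377 → 361/738 = 0.48916
Lowest is class 'rain' with recall = 0.3548.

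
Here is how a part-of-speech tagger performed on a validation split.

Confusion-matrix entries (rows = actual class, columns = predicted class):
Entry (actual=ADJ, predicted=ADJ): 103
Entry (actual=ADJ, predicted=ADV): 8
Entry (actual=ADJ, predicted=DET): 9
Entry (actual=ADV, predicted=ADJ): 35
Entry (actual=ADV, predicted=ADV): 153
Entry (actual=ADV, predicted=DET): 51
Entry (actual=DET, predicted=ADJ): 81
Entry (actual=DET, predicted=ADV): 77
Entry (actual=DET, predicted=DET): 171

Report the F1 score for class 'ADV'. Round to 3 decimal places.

Take TP from the diagonal, FP from the rest of the 'ADV' prediction marginal, FN from the rest of the 'ADV' actual marginal.
F1 score = 2·TP/(2·TP+FP+FN).
ADV: TP=153, FP=8+77=85, FN=35+51=86 → 306/477 = 0.6415

0.642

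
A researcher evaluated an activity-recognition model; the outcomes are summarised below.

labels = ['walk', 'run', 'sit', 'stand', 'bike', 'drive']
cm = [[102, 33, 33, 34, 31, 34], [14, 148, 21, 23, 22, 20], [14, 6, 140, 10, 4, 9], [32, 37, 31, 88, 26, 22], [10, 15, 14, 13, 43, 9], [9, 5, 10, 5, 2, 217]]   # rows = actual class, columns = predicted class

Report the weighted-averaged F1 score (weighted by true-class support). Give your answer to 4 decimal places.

0.5615

Per-class F1 score (2·TP/(2·TP+FP+FN)):
  walk: TP=102, FP=14+14+32+10+9=79, FN=33+33+34+31+34=165 → 204/448 = 0.45536
  run: TP=148, FP=33+6+37+15+5=96, FN=14+21+23+22+20=100 → 296/492 = 0.60163
  sit: TP=140, FP=33+21+31+14+10=109, FN=14+6+10+4+9=43 → 280/432 = 0.64815
  stand: TP=88, FP=34+23+10+13+5=85, FN=32+37+31+26+22=148 → 176/409 = 0.43032
  bike: TP=43, FP=31+22+4+26+2=85, FN=10+15+14+13+9=61 → 86/232 = 0.37069
  drive: TP=217, FP=34+20+9+22+9=94, FN=9+5+10+5+2=31 → 434/559 = 0.77639
Weighted-F1 score = Σ (supportᵢ/N)·F1 scoreᵢ with N=1286: (267/1286)·0.45536 + (248/1286)·0.60163 + (183/1286)·0.64815 + (236/1286)·0.43032 + (104/1286)·0.37069 + (248/1286)·0.77639 = 0.5615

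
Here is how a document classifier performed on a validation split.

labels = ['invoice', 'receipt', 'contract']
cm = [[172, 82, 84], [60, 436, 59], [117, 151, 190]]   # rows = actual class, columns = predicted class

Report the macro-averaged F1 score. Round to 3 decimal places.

Per-class F1 score (2·TP/(2·TP+FP+FN)):
  invoice: TP=172, FP=60+117=177, FN=82+84=166 → 344/687 = 0.5007
  receipt: TP=436, FP=82+151=233, FN=60+59=119 → 872/1224 = 0.7124
  contract: TP=190, FP=84+59=143, FN=117+151=268 → 380/791 = 0.4804
Macro-F1 score = mean = (0.5007 + 0.7124 + 0.4804) / 3 = 0.565

0.565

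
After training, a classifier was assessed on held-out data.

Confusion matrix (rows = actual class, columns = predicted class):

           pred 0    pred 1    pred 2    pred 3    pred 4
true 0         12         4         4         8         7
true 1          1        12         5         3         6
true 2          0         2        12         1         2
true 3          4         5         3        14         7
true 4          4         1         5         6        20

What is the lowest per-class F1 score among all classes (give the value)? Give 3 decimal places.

0.429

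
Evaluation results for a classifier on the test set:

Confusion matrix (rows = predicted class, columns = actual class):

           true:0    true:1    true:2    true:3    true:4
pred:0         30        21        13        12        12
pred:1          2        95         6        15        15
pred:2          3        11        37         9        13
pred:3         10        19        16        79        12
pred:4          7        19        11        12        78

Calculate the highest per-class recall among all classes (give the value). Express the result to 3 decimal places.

0.622

Per-class recall (TP/(TP+FN)):
  0: TP=30, FN=2+3+10+7=22 → 30/52 = 0.5769
  1: TP=95, FN=21+11+19+19=70 → 95/165 = 0.5758
  2: TP=37, FN=13+6+16+11=46 → 37/83 = 0.4458
  3: TP=79, FN=12+15+9+12=48 → 79/127 = 0.6220
  4: TP=78, FN=12+15+13+12=52 → 78/130 = 0.6000
Highest is class '3' with recall = 0.622.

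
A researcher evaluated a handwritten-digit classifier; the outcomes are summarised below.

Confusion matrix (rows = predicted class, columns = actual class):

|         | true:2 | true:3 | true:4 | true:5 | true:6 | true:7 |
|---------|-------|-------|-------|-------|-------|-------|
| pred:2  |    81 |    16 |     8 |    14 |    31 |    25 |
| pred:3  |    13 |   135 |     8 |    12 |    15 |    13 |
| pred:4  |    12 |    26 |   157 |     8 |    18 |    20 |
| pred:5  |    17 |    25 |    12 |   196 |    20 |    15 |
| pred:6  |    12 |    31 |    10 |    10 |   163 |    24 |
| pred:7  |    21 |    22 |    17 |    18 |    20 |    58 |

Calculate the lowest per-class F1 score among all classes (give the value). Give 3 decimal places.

0.373

Per-class F1 score (2·TP/(2·TP+FP+FN)):
  2: TP=81, FP=16+8+14+31+25=94, FN=13+12+17+12+21=75 → 162/331 = 0.4894
  3: TP=135, FP=13+8+12+15+13=61, FN=16+26+25+31+22=120 → 270/451 = 0.5987
  4: TP=157, FP=12+26+8+18+20=84, FN=8+8+12+10+17=55 → 314/453 = 0.6932
  5: TP=196, FP=17+25+12+20+15=89, FN=14+12+8+10+18=62 → 392/543 = 0.7219
  6: TP=163, FP=12+31+10+10+24=87, FN=31+15+18+20+20=104 → 326/517 = 0.6306
  7: TP=58, FP=21+22+17+18+20=98, FN=25+13+20+15+24=97 → 116/311 = 0.3730
Lowest is class '7' with F1 score = 0.373.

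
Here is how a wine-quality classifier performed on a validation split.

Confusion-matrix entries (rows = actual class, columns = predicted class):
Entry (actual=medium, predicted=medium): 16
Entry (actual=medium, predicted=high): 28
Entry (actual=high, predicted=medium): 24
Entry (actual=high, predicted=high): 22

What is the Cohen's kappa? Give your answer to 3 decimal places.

Observed agreement pₒ = trace/N = 38/90 = 0.4222
Expected agreement pₑ = Σ (rowᵢ·colᵢ)/N² = (44·40 + 46·50)/90² = 0.5012
κ = (pₒ − pₑ)/(1 − pₑ) = (0.4222 − 0.5012)/(1 − 0.5012) = -0.158

-0.158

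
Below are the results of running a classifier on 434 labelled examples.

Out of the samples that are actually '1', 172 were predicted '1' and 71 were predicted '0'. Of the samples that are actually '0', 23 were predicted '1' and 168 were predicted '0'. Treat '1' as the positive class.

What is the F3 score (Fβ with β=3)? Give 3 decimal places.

Fβ = (1+β²)·TP / ((1+β²)·TP + β²·FN + FP), with β²=9
= 10·172 / (10·172 + 9·71 + 23) = 0.722

0.722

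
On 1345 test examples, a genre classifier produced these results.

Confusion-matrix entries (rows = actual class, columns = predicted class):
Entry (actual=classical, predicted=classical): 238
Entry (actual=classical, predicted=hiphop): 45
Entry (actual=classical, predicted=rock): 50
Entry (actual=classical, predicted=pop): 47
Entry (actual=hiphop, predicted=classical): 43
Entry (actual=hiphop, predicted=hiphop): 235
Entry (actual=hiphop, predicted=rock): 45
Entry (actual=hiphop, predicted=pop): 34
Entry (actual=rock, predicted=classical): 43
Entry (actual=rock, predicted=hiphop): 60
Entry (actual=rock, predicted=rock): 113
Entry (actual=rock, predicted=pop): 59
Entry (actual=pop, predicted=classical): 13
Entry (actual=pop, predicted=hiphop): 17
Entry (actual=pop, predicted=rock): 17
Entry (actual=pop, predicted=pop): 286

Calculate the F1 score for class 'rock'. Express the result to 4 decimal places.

0.4520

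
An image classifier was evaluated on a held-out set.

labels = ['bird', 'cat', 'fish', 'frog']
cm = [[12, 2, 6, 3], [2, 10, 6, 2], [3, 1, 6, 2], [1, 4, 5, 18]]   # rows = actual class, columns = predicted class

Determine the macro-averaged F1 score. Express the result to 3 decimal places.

Per-class F1 score (2·TP/(2·TP+FP+FN)):
  bird: TP=12, FP=2+3+1=6, FN=2+6+3=11 → 24/41 = 0.5854
  cat: TP=10, FP=2+1+4=7, FN=2+6+2=10 → 20/37 = 0.5405
  fish: TP=6, FP=6+6+5=17, FN=3+1+2=6 → 12/35 = 0.3429
  frog: TP=18, FP=3+2+2=7, FN=1+4+5=10 → 36/53 = 0.6792
Macro-F1 score = mean = (0.5854 + 0.5405 + 0.3429 + 0.6792) / 4 = 0.537

0.537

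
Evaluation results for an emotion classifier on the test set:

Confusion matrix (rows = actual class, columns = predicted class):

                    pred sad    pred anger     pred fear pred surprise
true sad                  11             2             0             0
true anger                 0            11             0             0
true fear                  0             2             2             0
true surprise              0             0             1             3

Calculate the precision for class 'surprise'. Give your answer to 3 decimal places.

Treat 'surprise' as positive and all other classes as negative.
precision = TP/(TP+FP).
surprise: TP=3, FP=0+0+0=0 → 3/3 = 1.0000

1.000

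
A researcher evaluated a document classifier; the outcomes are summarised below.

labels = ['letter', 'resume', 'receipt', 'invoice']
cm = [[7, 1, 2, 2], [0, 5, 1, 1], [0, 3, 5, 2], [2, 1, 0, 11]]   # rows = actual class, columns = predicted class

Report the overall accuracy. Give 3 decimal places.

0.651

Accuracy = trace / total = (7+5+5+11=28) / 43 = 28/43 = 0.651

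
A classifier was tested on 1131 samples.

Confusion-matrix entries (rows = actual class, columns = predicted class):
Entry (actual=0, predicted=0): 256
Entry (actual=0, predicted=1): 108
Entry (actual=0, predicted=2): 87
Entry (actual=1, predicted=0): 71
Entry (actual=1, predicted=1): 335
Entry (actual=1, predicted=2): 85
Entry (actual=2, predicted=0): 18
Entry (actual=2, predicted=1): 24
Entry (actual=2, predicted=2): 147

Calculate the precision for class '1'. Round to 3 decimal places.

0.717

precision = TP/(TP+FP).
1: TP=335, FP=108+24=132 → 335/467 = 0.7173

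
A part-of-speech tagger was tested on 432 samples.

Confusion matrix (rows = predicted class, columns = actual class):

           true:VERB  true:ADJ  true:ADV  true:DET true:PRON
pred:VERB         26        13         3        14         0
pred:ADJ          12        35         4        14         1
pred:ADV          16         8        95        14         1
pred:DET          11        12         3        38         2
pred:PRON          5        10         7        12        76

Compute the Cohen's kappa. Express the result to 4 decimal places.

Observed agreement pₒ = trace/N = 270/432 = 0.62500
Expected agreement pₑ = Σ (rowᵢ·colᵢ)/N² = (70·56 + 78·66 + 112·134 + 92·66 + 80·110)/432² = 0.20870
κ = (pₒ − pₑ)/(1 − pₑ) = (0.62500 − 0.20870)/(1 − 0.20870) = 0.5261

0.5261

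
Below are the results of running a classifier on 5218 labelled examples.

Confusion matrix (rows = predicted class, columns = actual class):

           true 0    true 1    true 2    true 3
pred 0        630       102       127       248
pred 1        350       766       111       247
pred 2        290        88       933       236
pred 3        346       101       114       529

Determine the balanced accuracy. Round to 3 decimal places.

Balanced accuracy = mean of per-class recall.
  0: recall = 630/1616 = 0.3899
  1: recall = 766/1057 = 0.7247
  2: recall = 933/1285 = 0.7261
  3: recall = 529/1260 = 0.4198
Mean = (0.3899 + 0.7247 + 0.7261 + 0.4198) / 4 = 0.565

0.565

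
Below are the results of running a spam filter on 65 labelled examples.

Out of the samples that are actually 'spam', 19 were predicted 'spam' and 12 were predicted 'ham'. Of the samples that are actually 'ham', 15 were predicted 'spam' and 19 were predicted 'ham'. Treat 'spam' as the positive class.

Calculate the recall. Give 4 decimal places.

Recall = TP/(TP+FN) = 19/(19+12) = 19/31 = 0.6129

0.6129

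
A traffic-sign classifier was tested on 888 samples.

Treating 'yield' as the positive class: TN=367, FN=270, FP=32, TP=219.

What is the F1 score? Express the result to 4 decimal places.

Precision = TP/(TP+FP) = 219/251 = 0.8725
Recall = TP/(TP+FN) = 219/489 = 0.4479
F1 = 2·TP/(2·TP+FP+FN) = 438/740 = 0.5919

0.5919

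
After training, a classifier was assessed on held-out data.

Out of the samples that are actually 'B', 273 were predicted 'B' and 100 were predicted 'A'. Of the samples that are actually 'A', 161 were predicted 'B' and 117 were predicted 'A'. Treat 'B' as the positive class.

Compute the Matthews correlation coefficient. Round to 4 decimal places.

0.1603

MCC = (TP·TN − FP·FN) / √((TP+FP)(TP+FN)(TN+FP)(TN+FN))
Numerator = 273·117 − 161·100 = 15841
Denominator = √(434·373·278·217) = √9765693532 = 98821.5236
MCC = 15841 / 98821.5236 = 0.1603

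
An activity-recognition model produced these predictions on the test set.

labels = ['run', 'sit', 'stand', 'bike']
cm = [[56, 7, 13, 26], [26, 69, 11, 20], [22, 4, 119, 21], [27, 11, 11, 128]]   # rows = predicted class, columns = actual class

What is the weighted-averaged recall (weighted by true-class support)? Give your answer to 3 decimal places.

Per-class recall (TP/(TP+FN)):
  run: TP=56, FN=26+22+27=75 → 56/131 = 0.4275
  sit: TP=69, FN=7+4+11=22 → 69/91 = 0.7582
  stand: TP=119, FN=13+11+11=35 → 119/154 = 0.7727
  bike: TP=128, FN=26+20+21=67 → 128/195 = 0.6564
Weighted-recall = Σ (supportᵢ/N)·recallᵢ with N=571: (131/571)·0.4275 + (91/571)·0.7582 + (154/571)·0.7727 + (195/571)·0.6564 = 0.651

0.651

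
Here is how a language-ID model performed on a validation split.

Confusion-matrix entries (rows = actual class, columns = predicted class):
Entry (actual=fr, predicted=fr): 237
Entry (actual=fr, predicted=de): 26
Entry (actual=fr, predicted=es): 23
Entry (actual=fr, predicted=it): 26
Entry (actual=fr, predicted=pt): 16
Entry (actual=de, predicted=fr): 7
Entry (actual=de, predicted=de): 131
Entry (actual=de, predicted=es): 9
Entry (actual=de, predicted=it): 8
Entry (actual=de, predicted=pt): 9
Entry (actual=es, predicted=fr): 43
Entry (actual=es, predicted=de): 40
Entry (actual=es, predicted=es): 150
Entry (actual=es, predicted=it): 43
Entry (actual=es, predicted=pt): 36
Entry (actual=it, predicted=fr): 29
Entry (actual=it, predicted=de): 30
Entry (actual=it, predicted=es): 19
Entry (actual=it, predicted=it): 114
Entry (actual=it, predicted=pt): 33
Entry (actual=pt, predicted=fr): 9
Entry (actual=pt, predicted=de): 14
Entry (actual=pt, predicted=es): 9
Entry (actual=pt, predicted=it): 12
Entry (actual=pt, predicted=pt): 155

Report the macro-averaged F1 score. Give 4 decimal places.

Per-class F1 score (2·TP/(2·TP+FP+FN)):
  fr: TP=237, FP=7+43+29+9=88, FN=26+23+26+16=91 → 474/653 = 0.72588
  de: TP=131, FP=26+40+30+14=110, FN=7+9+8+9=33 → 262/405 = 0.64691
  es: TP=150, FP=23+9+19+9=60, FN=43+40+43+36=162 → 300/522 = 0.57471
  it: TP=114, FP=26+8+43+12=89, FN=29+30+19+33=111 → 228/428 = 0.53271
  pt: TP=155, FP=16+9+36+33=94, FN=9+14+9+12=44 → 310/448 = 0.69196
Macro-F1 score = mean = (0.72588 + 0.64691 + 0.57471 + 0.53271 + 0.69196) / 5 = 0.6344

0.6344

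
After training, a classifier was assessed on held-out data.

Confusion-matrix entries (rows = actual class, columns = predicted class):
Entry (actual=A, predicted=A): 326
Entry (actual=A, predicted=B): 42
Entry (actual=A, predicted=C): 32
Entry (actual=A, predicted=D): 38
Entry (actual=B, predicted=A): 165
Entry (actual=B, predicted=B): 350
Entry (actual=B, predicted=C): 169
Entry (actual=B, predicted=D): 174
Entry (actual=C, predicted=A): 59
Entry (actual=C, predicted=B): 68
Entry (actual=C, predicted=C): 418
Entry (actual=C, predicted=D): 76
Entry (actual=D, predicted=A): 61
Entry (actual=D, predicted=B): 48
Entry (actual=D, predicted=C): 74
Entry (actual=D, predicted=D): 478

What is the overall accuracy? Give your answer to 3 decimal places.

0.610

Accuracy = trace / total = (326+350+418+478=1572) / 2578 = 1572/2578 = 0.610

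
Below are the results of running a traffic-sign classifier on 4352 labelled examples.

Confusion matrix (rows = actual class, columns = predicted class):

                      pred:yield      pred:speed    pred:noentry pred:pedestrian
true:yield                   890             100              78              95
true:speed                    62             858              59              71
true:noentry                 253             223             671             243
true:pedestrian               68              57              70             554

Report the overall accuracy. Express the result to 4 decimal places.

Accuracy = trace / total = (890+858+671+554=2973) / 4352 = 2973/4352 = 0.6831

0.6831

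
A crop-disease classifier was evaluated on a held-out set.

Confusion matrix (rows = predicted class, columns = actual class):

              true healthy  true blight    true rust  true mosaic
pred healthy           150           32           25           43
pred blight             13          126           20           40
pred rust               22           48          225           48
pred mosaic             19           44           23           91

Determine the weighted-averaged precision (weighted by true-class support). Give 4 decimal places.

0.6058

Per-class precision (TP/(TP+FP)):
  healthy: TP=150, FP=32+25+43=100 → 150/250 = 0.60000
  blight: TP=126, FP=13+20+40=73 → 126/199 = 0.63317
  rust: TP=225, FP=22+48+48=118 → 225/343 = 0.65598
  mosaic: TP=91, FP=19+44+23=86 → 91/177 = 0.51412
Weighted-precision = Σ (supportᵢ/N)·precisionᵢ with N=969: (204/969)·0.60000 + (250/969)·0.63317 + (293/969)·0.65598 + (222/969)·0.51412 = 0.6058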